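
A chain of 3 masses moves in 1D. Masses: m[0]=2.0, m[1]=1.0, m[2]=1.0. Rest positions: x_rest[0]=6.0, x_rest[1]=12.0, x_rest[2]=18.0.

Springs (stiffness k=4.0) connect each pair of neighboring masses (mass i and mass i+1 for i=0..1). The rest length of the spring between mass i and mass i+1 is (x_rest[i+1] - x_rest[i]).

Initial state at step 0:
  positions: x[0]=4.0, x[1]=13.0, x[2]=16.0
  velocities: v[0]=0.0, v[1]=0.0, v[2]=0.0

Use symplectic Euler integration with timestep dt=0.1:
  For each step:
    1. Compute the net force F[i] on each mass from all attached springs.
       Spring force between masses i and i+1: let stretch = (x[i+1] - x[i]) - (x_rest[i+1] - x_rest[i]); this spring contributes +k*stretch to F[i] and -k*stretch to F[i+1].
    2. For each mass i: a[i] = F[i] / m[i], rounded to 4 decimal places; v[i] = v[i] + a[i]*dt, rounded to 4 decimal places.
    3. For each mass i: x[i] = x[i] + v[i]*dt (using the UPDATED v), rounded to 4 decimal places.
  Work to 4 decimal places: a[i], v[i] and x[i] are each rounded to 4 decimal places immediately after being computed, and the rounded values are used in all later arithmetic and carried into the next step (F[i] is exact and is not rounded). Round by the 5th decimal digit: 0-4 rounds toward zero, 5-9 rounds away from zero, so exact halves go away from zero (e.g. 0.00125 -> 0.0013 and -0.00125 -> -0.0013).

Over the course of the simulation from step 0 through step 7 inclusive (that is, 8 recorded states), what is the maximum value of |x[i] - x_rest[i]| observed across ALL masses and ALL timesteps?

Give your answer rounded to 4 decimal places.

Answer: 2.9570

Derivation:
Step 0: x=[4.0000 13.0000 16.0000] v=[0.0000 0.0000 0.0000]
Step 1: x=[4.0600 12.7600 16.1200] v=[0.6000 -2.4000 1.2000]
Step 2: x=[4.1740 12.3064 16.3456] v=[1.1400 -4.5360 2.2560]
Step 3: x=[4.3307 11.6891 16.6496] v=[1.5665 -6.1733 3.0403]
Step 4: x=[4.5145 10.9759 16.9952] v=[1.8382 -7.1325 3.4561]
Step 5: x=[4.7076 10.2450 17.3400] v=[1.9305 -7.3093 3.4484]
Step 6: x=[4.8914 9.5764 17.6410] v=[1.8380 -6.6863 3.0104]
Step 7: x=[5.0489 9.0430 17.8595] v=[1.5750 -5.3345 2.1846]
Max displacement = 2.9570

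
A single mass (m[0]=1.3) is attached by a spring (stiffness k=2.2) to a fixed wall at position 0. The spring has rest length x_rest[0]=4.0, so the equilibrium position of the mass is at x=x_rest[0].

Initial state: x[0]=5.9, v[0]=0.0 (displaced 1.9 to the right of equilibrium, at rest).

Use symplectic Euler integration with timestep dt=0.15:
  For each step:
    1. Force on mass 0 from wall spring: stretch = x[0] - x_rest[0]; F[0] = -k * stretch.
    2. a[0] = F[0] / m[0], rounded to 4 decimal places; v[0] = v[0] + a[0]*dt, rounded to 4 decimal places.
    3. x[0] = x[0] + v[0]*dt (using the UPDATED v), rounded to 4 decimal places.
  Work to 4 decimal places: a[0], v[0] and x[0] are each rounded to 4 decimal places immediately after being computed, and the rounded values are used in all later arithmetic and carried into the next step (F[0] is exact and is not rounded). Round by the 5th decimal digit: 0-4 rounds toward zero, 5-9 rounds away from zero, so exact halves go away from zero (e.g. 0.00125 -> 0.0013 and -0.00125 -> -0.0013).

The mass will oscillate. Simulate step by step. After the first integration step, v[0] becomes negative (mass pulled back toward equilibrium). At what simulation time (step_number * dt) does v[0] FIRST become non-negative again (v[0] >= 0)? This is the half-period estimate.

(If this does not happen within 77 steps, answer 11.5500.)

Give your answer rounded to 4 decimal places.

Step 0: x=[5.9000] v=[0.0000]
Step 1: x=[5.8277] v=[-0.4823]
Step 2: x=[5.6858] v=[-0.9463]
Step 3: x=[5.4797] v=[-1.3742]
Step 4: x=[5.2172] v=[-1.7498]
Step 5: x=[4.9084] v=[-2.0588]
Step 6: x=[4.5650] v=[-2.2894]
Step 7: x=[4.2001] v=[-2.4328]
Step 8: x=[3.8276] v=[-2.4836]
Step 9: x=[3.4616] v=[-2.4398]
Step 10: x=[3.1161] v=[-2.3031]
Step 11: x=[2.8043] v=[-2.0787]
Step 12: x=[2.5380] v=[-1.7752]
Step 13: x=[2.3274] v=[-1.4041]
Step 14: x=[2.1805] v=[-0.9795]
Step 15: x=[2.1029] v=[-0.5176]
Step 16: x=[2.0975] v=[-0.0360]
Step 17: x=[2.1645] v=[0.4469]
First v>=0 after going negative at step 17, time=2.5500

Answer: 2.5500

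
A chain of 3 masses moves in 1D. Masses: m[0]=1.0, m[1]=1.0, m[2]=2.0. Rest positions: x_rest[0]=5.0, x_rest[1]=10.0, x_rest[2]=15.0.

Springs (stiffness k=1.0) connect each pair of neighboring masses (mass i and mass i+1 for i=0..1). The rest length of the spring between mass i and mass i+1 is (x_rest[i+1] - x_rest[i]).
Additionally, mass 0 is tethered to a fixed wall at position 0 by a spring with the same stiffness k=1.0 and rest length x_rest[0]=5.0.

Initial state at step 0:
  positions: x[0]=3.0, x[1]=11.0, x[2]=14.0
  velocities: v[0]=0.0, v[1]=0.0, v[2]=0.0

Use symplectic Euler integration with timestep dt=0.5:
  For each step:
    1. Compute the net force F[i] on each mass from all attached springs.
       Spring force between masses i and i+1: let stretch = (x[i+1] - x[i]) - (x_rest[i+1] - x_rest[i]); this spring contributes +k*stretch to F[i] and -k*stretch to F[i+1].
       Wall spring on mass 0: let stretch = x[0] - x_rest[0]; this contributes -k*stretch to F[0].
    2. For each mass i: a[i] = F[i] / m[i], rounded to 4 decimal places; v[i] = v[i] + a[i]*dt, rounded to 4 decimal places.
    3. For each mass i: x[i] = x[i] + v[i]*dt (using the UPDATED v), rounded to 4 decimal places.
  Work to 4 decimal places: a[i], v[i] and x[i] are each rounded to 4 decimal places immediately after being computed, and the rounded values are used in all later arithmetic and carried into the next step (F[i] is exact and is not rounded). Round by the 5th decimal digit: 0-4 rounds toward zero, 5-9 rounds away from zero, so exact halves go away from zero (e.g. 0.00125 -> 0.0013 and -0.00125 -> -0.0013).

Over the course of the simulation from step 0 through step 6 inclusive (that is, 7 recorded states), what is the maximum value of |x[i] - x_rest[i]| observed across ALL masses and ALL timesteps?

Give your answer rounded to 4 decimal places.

Step 0: x=[3.0000 11.0000 14.0000] v=[0.0000 0.0000 0.0000]
Step 1: x=[4.2500 9.7500 14.2500] v=[2.5000 -2.5000 0.5000]
Step 2: x=[5.8125 8.2500 14.5625] v=[3.1250 -3.0000 0.6250]
Step 3: x=[6.5313 7.7188 14.7110] v=[1.4375 -1.0625 0.2969]
Step 4: x=[5.9141 8.6388 14.6104] v=[-1.2344 1.8399 -0.2012]
Step 5: x=[4.4996 10.3705 14.3884] v=[-2.8291 3.4634 -0.4441]
Step 6: x=[3.4279 11.6390 14.2891] v=[-2.1435 2.5369 -0.1986]
Max displacement = 2.2812

Answer: 2.2812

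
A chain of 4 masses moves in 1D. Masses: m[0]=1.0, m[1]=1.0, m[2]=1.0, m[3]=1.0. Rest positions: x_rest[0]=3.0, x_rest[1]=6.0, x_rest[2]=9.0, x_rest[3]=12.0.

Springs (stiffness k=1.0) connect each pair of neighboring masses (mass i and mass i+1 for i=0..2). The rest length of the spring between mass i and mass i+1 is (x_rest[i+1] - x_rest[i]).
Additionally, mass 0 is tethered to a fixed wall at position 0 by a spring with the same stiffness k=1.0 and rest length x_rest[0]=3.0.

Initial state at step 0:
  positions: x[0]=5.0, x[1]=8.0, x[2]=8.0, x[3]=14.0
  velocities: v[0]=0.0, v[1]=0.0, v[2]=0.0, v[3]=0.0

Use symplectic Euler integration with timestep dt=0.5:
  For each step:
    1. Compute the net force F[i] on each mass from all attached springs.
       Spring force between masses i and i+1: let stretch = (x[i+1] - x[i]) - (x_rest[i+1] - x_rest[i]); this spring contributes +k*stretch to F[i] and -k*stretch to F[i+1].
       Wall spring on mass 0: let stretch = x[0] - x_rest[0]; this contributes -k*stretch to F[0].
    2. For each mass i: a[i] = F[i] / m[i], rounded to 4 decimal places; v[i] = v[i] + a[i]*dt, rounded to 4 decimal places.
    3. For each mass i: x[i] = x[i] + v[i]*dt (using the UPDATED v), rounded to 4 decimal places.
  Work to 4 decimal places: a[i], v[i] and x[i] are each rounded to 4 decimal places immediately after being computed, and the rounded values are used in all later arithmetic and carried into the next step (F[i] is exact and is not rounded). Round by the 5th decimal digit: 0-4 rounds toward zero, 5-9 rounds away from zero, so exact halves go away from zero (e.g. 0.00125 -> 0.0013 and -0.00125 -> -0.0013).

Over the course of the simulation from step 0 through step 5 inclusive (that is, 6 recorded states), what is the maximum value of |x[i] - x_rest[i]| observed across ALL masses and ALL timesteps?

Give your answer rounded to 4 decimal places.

Step 0: x=[5.0000 8.0000 8.0000 14.0000] v=[0.0000 0.0000 0.0000 0.0000]
Step 1: x=[4.5000 7.2500 9.5000 13.2500] v=[-1.0000 -1.5000 3.0000 -1.5000]
Step 2: x=[3.5625 6.3750 11.3750 12.3125] v=[-1.8750 -1.7500 3.7500 -1.8750]
Step 3: x=[2.4375 6.0469 12.2344 11.8906] v=[-2.2500 -0.6563 1.7188 -0.8438]
Step 4: x=[1.6055 6.3633 11.4610 12.3047] v=[-1.6641 0.6328 -1.5469 0.8281]
Step 5: x=[1.5615 6.7647 9.6241 13.2579] v=[-0.0880 0.8028 -3.6739 1.9063]
Max displacement = 3.2344

Answer: 3.2344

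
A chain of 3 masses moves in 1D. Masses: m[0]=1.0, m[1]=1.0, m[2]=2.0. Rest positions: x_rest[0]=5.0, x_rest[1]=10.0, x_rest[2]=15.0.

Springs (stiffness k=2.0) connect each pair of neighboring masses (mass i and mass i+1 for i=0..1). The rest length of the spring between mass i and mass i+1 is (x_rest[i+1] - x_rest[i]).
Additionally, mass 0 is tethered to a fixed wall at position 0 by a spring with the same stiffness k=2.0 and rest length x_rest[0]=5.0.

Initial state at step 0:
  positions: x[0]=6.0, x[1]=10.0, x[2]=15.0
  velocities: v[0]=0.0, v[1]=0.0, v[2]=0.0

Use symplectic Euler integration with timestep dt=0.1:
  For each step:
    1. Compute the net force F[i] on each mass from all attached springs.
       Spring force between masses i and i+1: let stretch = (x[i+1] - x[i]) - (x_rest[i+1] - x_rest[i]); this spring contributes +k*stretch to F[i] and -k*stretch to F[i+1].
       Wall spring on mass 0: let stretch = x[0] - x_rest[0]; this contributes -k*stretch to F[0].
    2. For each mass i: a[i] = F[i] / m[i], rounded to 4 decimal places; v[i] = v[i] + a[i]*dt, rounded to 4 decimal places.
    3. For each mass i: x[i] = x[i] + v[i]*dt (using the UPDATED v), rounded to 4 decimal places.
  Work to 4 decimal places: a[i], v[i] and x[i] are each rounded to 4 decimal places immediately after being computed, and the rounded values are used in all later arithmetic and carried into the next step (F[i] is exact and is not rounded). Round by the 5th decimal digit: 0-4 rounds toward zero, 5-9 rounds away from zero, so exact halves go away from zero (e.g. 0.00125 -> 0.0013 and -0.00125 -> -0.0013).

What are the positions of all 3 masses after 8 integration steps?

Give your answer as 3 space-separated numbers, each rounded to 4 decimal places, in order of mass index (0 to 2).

Answer: 4.9315 10.4305 15.0343

Derivation:
Step 0: x=[6.0000 10.0000 15.0000] v=[0.0000 0.0000 0.0000]
Step 1: x=[5.9600 10.0200 15.0000] v=[-0.4000 0.2000 0.0000]
Step 2: x=[5.8820 10.0584 15.0002] v=[-0.7800 0.3840 0.0020]
Step 3: x=[5.7699 10.1121 15.0010] v=[-1.1211 0.5371 0.0078]
Step 4: x=[5.6292 10.1767 15.0029] v=[-1.4066 0.6464 0.0189]
Step 5: x=[5.4669 10.2469 15.0065] v=[-1.6229 0.7021 0.0363]
Step 6: x=[5.2909 10.3167 15.0125] v=[-1.7603 0.6980 0.0603]
Step 7: x=[5.1096 10.3799 15.0216] v=[-1.8133 0.6320 0.0907]
Step 8: x=[4.9315 10.4305 15.0343] v=[-1.7812 0.5063 0.1265]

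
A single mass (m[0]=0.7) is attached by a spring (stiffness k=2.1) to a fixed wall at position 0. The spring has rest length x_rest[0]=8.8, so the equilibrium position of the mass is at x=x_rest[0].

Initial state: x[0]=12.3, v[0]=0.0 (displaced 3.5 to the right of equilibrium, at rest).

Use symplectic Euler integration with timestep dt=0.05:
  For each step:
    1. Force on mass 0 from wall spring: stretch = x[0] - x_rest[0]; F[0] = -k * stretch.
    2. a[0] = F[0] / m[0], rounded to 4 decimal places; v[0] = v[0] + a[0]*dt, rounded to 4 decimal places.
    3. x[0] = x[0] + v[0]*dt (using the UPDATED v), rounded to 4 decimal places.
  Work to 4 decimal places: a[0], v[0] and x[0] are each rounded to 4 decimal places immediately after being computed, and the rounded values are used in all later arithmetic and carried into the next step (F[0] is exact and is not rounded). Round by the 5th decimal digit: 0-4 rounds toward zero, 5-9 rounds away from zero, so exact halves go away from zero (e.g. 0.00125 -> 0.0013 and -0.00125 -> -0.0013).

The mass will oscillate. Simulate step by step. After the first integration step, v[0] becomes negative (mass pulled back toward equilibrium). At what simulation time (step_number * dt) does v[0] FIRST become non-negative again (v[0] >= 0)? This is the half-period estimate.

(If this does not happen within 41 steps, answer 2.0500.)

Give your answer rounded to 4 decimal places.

Answer: 1.8500

Derivation:
Step 0: x=[12.3000] v=[0.0000]
Step 1: x=[12.2738] v=[-0.5250]
Step 2: x=[12.2215] v=[-1.0461]
Step 3: x=[12.1435] v=[-1.5593]
Step 4: x=[12.0405] v=[-2.0608]
Step 5: x=[11.9132] v=[-2.5469]
Step 6: x=[11.7625] v=[-3.0139]
Step 7: x=[11.5896] v=[-3.4583]
Step 8: x=[11.3958] v=[-3.8767]
Step 9: x=[11.1825] v=[-4.2661]
Step 10: x=[10.9513] v=[-4.6235]
Step 11: x=[10.7040] v=[-4.9462]
Step 12: x=[10.4424] v=[-5.2318]
Step 13: x=[10.1685] v=[-5.4782]
Step 14: x=[9.8843] v=[-5.6835]
Step 15: x=[9.5920] v=[-5.8461]
Step 16: x=[9.2938] v=[-5.9649]
Step 17: x=[8.9919] v=[-6.0390]
Step 18: x=[8.6885] v=[-6.0678]
Step 19: x=[8.3859] v=[-6.0511]
Step 20: x=[8.0865] v=[-5.9890]
Step 21: x=[7.7924] v=[-5.8820]
Step 22: x=[7.5059] v=[-5.7309]
Step 23: x=[7.2291] v=[-5.5368]
Step 24: x=[6.9640] v=[-5.3012]
Step 25: x=[6.7127] v=[-5.0258]
Step 26: x=[6.4771] v=[-4.7127]
Step 27: x=[6.2589] v=[-4.3643]
Step 28: x=[6.0597] v=[-3.9831]
Step 29: x=[5.8811] v=[-3.5721]
Step 30: x=[5.7244] v=[-3.1343]
Step 31: x=[5.5908] v=[-2.6730]
Step 32: x=[5.4812] v=[-2.1916]
Step 33: x=[5.3965] v=[-1.6938]
Step 34: x=[5.3373] v=[-1.1833]
Step 35: x=[5.3041] v=[-0.6639]
Step 36: x=[5.2971] v=[-0.1395]
Step 37: x=[5.3164] v=[0.3859]
First v>=0 after going negative at step 37, time=1.8500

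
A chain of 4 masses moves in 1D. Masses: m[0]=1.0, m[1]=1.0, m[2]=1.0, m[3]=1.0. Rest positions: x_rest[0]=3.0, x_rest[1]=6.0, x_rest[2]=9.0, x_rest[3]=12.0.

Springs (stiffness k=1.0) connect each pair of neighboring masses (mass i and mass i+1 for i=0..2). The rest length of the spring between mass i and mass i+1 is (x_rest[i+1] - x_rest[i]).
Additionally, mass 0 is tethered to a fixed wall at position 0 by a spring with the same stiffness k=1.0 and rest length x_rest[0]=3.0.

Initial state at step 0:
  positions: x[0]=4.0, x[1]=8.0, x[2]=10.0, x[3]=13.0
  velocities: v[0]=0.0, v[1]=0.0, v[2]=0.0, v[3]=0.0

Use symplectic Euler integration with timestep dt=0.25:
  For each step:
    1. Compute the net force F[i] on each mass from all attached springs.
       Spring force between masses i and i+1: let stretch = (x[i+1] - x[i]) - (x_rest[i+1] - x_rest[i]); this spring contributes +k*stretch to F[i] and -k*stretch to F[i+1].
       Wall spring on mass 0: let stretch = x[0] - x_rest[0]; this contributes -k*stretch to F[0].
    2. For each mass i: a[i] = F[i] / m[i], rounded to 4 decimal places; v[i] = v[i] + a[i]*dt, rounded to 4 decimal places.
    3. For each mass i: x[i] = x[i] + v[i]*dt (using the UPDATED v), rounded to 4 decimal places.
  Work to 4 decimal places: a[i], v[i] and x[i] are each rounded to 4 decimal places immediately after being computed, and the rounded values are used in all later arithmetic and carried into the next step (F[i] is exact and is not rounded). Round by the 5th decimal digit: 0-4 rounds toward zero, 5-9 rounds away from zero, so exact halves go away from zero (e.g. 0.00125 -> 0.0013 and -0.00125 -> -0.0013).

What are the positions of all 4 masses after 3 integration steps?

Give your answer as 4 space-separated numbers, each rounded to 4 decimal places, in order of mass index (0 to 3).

Answer: 3.9631 7.3437 10.3003 13.0183

Derivation:
Step 0: x=[4.0000 8.0000 10.0000 13.0000] v=[0.0000 0.0000 0.0000 0.0000]
Step 1: x=[4.0000 7.8750 10.0625 13.0000] v=[0.0000 -0.5000 0.2500 0.0000]
Step 2: x=[3.9922 7.6445 10.1719 13.0039] v=[-0.0313 -0.9219 0.4375 0.0156]
Step 3: x=[3.9631 7.3437 10.3003 13.0183] v=[-0.1163 -1.2031 0.5137 0.0576]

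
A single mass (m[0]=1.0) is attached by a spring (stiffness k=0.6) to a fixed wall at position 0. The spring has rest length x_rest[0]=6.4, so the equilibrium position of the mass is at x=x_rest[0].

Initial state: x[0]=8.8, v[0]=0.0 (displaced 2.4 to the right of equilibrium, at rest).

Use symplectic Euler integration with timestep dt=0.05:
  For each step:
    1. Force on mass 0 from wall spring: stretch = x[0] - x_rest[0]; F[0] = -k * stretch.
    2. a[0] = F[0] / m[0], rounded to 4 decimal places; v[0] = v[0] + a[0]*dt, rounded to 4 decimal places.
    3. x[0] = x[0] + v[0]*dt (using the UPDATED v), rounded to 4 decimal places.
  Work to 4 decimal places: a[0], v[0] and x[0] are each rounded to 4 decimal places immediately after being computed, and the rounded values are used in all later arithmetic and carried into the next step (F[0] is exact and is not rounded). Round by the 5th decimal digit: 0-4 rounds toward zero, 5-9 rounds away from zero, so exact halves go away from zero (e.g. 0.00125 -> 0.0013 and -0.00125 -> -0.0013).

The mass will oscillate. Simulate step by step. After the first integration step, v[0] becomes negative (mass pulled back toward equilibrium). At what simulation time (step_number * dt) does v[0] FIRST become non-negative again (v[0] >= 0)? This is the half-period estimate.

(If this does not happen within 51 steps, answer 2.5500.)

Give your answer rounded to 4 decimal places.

Step 0: x=[8.8000] v=[0.0000]
Step 1: x=[8.7964] v=[-0.0720]
Step 2: x=[8.7892] v=[-0.1439]
Step 3: x=[8.7784] v=[-0.2156]
Step 4: x=[8.7641] v=[-0.2870]
Step 5: x=[8.7462] v=[-0.3579]
Step 6: x=[8.7248] v=[-0.4283]
Step 7: x=[8.6999] v=[-0.4980]
Step 8: x=[8.6716] v=[-0.5670]
Step 9: x=[8.6398] v=[-0.6352]
Step 10: x=[8.6047] v=[-0.7024]
Step 11: x=[8.5663] v=[-0.7685]
Step 12: x=[8.5246] v=[-0.8335]
Step 13: x=[8.4797] v=[-0.8972]
Step 14: x=[8.4317] v=[-0.9596]
Step 15: x=[8.3807] v=[-1.0206]
Step 16: x=[8.3267] v=[-1.0800]
Step 17: x=[8.2698] v=[-1.1378]
Step 18: x=[8.2101] v=[-1.1939]
Step 19: x=[8.1477] v=[-1.2482]
Step 20: x=[8.0827] v=[-1.3006]
Step 21: x=[8.0151] v=[-1.3511]
Step 22: x=[7.9451] v=[-1.3996]
Step 23: x=[7.8728] v=[-1.4460]
Step 24: x=[7.7983] v=[-1.4902]
Step 25: x=[7.7217] v=[-1.5322]
Step 26: x=[7.6431] v=[-1.5719]
Step 27: x=[7.5626] v=[-1.6092]
Step 28: x=[7.4804] v=[-1.6441]
Step 29: x=[7.3966] v=[-1.6765]
Step 30: x=[7.3113] v=[-1.7064]
Step 31: x=[7.2246] v=[-1.7337]
Step 32: x=[7.1367] v=[-1.7584]
Step 33: x=[7.0477] v=[-1.7805]
Step 34: x=[6.9577] v=[-1.7999]
Step 35: x=[6.8669] v=[-1.8166]
Step 36: x=[6.7754] v=[-1.8306]
Step 37: x=[6.6833] v=[-1.8419]
Step 38: x=[6.5908] v=[-1.8504]
Step 39: x=[6.4980] v=[-1.8561]
Step 40: x=[6.4051] v=[-1.8590]
Step 41: x=[6.3121] v=[-1.8592]
Step 42: x=[6.2193] v=[-1.8566]
Step 43: x=[6.1267] v=[-1.8512]
Step 44: x=[6.0346] v=[-1.8430]
Step 45: x=[5.9430] v=[-1.8320]
Step 46: x=[5.8521] v=[-1.8183]
Step 47: x=[5.7620] v=[-1.8019]
Step 48: x=[5.6729] v=[-1.7828]
Step 49: x=[5.5849] v=[-1.7610]
Step 50: x=[5.4981] v=[-1.7365]
Step 51: x=[5.4126] v=[-1.7094]
v[0] did not become non-negative within 51 steps; using fallback time=2.5500

Answer: 2.5500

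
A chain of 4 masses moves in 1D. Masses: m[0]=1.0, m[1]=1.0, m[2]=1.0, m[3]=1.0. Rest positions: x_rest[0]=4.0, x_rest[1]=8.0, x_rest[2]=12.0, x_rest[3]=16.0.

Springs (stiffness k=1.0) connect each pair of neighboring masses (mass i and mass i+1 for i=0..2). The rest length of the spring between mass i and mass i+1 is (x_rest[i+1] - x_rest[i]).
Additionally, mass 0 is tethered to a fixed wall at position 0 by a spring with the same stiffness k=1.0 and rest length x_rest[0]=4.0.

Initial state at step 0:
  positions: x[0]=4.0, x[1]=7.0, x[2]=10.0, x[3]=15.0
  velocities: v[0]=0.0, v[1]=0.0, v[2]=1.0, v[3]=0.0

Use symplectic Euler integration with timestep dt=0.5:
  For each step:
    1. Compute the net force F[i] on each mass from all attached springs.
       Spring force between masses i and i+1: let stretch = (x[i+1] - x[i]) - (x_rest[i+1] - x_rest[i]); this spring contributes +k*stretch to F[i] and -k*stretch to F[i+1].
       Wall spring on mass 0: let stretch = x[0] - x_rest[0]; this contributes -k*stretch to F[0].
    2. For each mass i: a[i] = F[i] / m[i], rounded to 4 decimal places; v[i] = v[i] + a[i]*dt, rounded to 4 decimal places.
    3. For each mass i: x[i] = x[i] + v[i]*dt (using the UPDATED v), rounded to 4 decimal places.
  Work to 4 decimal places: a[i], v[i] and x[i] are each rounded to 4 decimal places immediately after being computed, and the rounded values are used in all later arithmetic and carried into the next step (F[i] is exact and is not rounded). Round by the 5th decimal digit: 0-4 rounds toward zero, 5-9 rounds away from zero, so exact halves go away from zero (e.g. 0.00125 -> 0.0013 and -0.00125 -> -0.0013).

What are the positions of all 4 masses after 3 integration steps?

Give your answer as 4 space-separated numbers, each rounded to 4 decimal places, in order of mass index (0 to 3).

Answer: 3.1094 7.6094 12.3438 14.7188

Derivation:
Step 0: x=[4.0000 7.0000 10.0000 15.0000] v=[0.0000 0.0000 1.0000 0.0000]
Step 1: x=[3.7500 7.0000 11.0000 14.7500] v=[-0.5000 0.0000 2.0000 -0.5000]
Step 2: x=[3.3750 7.1875 11.9375 14.5625] v=[-0.7500 0.3750 1.8750 -0.3750]
Step 3: x=[3.1094 7.6094 12.3438 14.7188] v=[-0.5313 0.8438 0.8125 0.3125]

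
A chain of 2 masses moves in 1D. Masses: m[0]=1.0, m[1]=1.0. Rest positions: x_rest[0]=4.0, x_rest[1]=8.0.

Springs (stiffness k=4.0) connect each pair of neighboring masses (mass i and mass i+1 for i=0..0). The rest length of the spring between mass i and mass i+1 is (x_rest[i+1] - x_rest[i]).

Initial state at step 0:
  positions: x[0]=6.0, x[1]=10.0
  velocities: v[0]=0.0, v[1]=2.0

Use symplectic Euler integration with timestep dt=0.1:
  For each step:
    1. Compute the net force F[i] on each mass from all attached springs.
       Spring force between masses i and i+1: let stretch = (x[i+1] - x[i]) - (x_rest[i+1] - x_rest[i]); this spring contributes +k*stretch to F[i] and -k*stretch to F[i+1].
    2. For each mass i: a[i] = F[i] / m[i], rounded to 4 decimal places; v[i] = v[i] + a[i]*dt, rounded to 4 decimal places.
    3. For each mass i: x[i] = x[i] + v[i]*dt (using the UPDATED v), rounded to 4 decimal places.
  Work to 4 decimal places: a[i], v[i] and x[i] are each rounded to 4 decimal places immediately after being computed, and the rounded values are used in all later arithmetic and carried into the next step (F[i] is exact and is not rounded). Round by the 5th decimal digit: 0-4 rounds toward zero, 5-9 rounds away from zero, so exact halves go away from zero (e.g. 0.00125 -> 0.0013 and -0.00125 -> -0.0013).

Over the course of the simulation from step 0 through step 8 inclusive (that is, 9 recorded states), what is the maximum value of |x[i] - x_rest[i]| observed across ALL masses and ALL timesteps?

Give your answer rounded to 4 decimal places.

Step 0: x=[6.0000 10.0000] v=[0.0000 2.0000]
Step 1: x=[6.0000 10.2000] v=[0.0000 2.0000]
Step 2: x=[6.0080 10.3920] v=[0.0800 1.9200]
Step 3: x=[6.0314 10.5686] v=[0.2336 1.7664]
Step 4: x=[6.0763 10.7238] v=[0.4485 1.5515]
Step 5: x=[6.1471 10.8531] v=[0.7075 1.2925]
Step 6: x=[6.2461 10.9541] v=[0.9899 1.0101]
Step 7: x=[6.3734 11.0268] v=[1.2731 0.7269]
Step 8: x=[6.5269 11.0734] v=[1.5345 0.4655]
Max displacement = 3.0734

Answer: 3.0734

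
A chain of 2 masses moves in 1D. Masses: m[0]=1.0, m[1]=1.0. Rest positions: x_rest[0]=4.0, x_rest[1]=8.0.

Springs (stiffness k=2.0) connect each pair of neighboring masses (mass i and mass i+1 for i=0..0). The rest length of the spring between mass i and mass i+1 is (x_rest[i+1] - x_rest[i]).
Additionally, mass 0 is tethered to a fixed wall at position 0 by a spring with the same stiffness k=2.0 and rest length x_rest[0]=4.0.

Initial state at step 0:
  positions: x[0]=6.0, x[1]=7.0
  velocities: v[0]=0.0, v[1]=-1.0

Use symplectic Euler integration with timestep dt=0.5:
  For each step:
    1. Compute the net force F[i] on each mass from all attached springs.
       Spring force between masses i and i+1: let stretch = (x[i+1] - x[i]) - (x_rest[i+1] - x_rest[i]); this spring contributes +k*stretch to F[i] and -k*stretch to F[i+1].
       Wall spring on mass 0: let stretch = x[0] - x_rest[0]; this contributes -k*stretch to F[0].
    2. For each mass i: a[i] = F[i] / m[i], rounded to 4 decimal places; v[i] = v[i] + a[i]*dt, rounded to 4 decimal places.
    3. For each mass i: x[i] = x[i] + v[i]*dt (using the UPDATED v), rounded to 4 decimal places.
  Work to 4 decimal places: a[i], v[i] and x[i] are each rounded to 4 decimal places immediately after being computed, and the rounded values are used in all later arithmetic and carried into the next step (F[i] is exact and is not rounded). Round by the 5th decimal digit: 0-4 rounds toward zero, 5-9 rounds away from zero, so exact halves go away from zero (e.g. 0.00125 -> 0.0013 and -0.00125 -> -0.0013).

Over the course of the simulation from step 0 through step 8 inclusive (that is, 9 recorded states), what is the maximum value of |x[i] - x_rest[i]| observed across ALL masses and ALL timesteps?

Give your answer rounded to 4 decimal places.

Answer: 2.5000

Derivation:
Step 0: x=[6.0000 7.0000] v=[0.0000 -1.0000]
Step 1: x=[3.5000 8.0000] v=[-5.0000 2.0000]
Step 2: x=[1.5000 8.7500] v=[-4.0000 1.5000]
Step 3: x=[2.3750 7.8750] v=[1.7500 -1.7500]
Step 4: x=[4.8125 6.2500] v=[4.8750 -3.2500]
Step 5: x=[5.5625 5.9063] v=[1.5000 -0.6875]
Step 6: x=[3.7032 7.3907] v=[-3.7187 2.9687]
Step 7: x=[1.8360 9.0313] v=[-3.7344 3.2812]
Step 8: x=[2.6485 9.0743] v=[1.6249 0.0859]
Max displacement = 2.5000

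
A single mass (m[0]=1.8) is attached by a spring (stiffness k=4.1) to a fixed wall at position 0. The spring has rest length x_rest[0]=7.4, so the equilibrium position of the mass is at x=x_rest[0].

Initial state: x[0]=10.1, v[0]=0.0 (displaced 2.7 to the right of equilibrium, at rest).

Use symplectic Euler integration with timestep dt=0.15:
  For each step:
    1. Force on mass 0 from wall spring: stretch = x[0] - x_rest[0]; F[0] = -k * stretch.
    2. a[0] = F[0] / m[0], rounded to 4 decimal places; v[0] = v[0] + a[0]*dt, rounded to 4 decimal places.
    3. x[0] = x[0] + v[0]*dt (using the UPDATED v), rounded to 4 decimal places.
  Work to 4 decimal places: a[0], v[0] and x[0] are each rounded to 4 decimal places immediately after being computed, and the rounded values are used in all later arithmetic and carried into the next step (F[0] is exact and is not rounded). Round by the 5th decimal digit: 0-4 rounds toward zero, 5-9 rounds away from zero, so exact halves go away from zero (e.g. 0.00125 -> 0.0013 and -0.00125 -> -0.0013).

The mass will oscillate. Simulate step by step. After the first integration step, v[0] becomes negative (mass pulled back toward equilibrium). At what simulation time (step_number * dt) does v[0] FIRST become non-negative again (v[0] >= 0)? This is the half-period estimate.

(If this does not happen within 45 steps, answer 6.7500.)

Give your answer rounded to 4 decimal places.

Step 0: x=[10.1000] v=[0.0000]
Step 1: x=[9.9616] v=[-0.9225]
Step 2: x=[9.6919] v=[-1.7977]
Step 3: x=[9.3048] v=[-2.5808]
Step 4: x=[8.8201] v=[-3.2316]
Step 5: x=[8.2626] v=[-3.7168]
Step 6: x=[7.6609] v=[-4.0115]
Step 7: x=[7.0458] v=[-4.1006]
Step 8: x=[6.4489] v=[-3.9796]
Step 9: x=[5.9007] v=[-3.6546]
Step 10: x=[5.4294] v=[-3.1423]
Step 11: x=[5.0591] v=[-2.4690]
Step 12: x=[4.8087] v=[-1.6692]
Step 13: x=[4.6911] v=[-0.7838]
Step 14: x=[4.7124] v=[0.1417]
First v>=0 after going negative at step 14, time=2.1000

Answer: 2.1000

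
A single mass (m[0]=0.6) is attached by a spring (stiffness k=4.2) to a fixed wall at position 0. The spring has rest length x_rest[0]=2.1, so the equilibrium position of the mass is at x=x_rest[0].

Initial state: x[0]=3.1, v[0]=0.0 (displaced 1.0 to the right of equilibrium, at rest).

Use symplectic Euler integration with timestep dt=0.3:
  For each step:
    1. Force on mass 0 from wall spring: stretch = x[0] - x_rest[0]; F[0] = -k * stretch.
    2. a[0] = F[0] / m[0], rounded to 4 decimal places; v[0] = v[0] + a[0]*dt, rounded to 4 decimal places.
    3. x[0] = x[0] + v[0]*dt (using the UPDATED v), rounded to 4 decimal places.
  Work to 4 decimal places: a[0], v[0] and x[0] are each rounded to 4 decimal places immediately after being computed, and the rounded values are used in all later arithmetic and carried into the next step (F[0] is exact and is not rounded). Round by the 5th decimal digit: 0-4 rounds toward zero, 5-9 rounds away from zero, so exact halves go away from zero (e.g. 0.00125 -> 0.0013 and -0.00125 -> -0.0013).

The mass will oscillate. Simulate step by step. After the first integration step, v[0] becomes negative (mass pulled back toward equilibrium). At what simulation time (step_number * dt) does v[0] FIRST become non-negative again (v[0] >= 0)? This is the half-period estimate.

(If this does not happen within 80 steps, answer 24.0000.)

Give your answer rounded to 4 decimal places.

Step 0: x=[3.1000] v=[0.0000]
Step 1: x=[2.4700] v=[-2.1000]
Step 2: x=[1.6069] v=[-2.8770]
Step 3: x=[1.0545] v=[-1.8415]
Step 4: x=[1.1607] v=[0.3541]
First v>=0 after going negative at step 4, time=1.2000

Answer: 1.2000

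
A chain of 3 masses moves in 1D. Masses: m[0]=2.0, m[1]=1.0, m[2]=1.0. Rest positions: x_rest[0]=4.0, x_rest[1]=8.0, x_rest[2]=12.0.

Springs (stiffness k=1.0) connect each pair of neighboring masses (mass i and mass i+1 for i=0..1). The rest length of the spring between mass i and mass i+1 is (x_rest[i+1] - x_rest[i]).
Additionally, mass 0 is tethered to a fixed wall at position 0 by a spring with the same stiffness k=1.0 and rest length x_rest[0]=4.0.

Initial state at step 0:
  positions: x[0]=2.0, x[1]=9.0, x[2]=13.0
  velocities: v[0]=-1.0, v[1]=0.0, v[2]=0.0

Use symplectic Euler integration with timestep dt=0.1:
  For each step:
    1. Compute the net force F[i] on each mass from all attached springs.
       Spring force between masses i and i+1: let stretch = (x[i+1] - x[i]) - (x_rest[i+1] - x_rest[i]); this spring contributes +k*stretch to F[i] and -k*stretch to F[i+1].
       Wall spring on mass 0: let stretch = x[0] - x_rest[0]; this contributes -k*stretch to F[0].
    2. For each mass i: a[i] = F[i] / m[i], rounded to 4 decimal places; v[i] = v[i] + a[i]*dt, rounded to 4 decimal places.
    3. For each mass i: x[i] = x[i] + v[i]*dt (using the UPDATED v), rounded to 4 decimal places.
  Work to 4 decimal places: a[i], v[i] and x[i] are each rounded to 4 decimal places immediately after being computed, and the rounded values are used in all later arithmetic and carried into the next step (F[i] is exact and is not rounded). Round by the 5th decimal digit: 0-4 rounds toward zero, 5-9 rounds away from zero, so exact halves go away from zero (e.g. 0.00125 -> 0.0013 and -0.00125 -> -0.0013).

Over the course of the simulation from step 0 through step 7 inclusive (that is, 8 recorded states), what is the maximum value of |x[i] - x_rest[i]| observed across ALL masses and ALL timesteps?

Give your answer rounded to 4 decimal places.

Step 0: x=[2.0000 9.0000 13.0000] v=[-1.0000 0.0000 0.0000]
Step 1: x=[1.9250 8.9700 13.0000] v=[-0.7500 -0.3000 0.0000]
Step 2: x=[1.8756 8.9099 12.9997] v=[-0.4940 -0.6015 -0.0030]
Step 3: x=[1.8520 8.8203 12.9985] v=[-0.2361 -0.8960 -0.0120]
Step 4: x=[1.8540 8.7028 12.9955] v=[0.0197 -1.1750 -0.0298]
Step 5: x=[1.8809 8.5597 12.9896] v=[0.2694 -1.4306 -0.0591]
Step 6: x=[1.9318 8.3942 12.9794] v=[0.5093 -1.6555 -0.1021]
Step 7: x=[2.0054 8.2099 12.9633] v=[0.7358 -1.8432 -0.1606]
Max displacement = 2.1480

Answer: 2.1480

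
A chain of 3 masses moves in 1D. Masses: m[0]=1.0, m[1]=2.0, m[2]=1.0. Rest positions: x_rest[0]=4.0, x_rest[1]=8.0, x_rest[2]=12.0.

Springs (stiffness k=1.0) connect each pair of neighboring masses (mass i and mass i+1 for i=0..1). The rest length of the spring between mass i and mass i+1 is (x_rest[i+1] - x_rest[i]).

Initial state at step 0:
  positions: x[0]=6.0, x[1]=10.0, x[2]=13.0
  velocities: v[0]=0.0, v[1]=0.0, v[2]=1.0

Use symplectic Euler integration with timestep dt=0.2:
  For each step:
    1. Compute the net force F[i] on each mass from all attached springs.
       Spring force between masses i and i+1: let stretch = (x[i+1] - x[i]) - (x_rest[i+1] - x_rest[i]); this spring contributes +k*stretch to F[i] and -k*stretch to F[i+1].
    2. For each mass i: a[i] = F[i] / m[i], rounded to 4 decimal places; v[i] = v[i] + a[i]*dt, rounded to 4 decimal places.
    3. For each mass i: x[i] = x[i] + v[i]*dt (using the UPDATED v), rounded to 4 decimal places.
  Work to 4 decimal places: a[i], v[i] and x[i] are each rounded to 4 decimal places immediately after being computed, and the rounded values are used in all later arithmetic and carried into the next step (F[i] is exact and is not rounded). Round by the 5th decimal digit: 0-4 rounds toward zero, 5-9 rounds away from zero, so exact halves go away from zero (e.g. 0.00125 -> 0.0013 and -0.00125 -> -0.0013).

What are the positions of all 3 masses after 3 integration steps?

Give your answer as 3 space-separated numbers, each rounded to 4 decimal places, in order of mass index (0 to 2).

Answer: 5.9963 9.9036 13.7966

Derivation:
Step 0: x=[6.0000 10.0000 13.0000] v=[0.0000 0.0000 1.0000]
Step 1: x=[6.0000 9.9800 13.2400] v=[0.0000 -0.1000 1.2000]
Step 2: x=[5.9992 9.9456 13.5096] v=[-0.0040 -0.1720 1.3480]
Step 3: x=[5.9963 9.9036 13.7966] v=[-0.0147 -0.2102 1.4352]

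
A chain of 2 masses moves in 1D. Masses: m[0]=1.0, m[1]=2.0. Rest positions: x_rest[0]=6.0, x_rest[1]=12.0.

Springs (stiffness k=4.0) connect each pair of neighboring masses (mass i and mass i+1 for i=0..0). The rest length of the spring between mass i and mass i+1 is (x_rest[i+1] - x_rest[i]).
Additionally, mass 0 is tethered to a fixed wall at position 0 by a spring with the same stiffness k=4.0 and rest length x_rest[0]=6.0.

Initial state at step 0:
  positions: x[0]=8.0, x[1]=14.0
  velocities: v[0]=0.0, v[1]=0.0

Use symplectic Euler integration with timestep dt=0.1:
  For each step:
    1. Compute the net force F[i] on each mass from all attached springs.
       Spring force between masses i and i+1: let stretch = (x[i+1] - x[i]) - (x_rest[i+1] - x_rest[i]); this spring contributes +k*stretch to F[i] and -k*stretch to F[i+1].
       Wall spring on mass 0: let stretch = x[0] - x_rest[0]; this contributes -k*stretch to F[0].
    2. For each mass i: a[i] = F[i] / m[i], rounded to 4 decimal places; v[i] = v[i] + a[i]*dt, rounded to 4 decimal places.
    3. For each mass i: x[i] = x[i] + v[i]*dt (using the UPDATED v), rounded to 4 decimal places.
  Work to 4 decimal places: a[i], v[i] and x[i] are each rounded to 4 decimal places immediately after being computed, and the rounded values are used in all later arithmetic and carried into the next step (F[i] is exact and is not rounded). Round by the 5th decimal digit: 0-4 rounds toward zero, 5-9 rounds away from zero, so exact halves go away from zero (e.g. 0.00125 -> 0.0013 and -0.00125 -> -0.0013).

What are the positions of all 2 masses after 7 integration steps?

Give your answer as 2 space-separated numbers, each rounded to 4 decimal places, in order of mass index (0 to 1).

Step 0: x=[8.0000 14.0000] v=[0.0000 0.0000]
Step 1: x=[7.9200 14.0000] v=[-0.8000 0.0000]
Step 2: x=[7.7664 13.9984] v=[-1.5360 -0.0160]
Step 3: x=[7.5514 13.9922] v=[-2.1498 -0.0624]
Step 4: x=[7.2920 13.9771] v=[-2.5940 -0.1506]
Step 5: x=[7.0083 13.9483] v=[-2.8368 -0.2876]
Step 6: x=[6.7219 13.9007] v=[-2.8641 -0.4756]
Step 7: x=[6.4538 13.8296] v=[-2.6813 -0.7114]

Answer: 6.4538 13.8296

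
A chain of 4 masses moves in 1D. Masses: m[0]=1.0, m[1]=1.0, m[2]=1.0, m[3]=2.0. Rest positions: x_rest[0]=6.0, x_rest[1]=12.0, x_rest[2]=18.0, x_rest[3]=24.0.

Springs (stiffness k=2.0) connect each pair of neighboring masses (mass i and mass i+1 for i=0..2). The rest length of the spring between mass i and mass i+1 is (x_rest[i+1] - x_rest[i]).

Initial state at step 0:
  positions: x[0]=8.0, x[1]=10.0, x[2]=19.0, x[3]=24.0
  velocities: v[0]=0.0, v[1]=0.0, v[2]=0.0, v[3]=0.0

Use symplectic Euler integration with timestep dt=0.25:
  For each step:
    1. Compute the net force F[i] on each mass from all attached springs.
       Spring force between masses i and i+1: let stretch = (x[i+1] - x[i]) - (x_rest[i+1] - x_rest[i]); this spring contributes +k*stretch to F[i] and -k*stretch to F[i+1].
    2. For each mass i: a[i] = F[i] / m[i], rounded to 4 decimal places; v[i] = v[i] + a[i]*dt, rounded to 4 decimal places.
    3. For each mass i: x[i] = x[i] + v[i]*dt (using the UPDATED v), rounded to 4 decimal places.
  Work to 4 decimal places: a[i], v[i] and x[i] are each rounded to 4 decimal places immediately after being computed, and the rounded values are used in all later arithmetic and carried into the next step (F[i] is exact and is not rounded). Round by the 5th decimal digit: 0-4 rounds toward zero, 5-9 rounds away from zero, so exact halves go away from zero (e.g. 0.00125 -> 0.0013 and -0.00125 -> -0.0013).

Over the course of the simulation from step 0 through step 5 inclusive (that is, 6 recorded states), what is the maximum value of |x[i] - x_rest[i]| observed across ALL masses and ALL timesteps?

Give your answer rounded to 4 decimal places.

Step 0: x=[8.0000 10.0000 19.0000 24.0000] v=[0.0000 0.0000 0.0000 0.0000]
Step 1: x=[7.5000 10.8750 18.5000 24.0625] v=[-2.0000 3.5000 -2.0000 0.2500]
Step 2: x=[6.6719 12.2813 17.7422 24.1524] v=[-3.3125 5.6250 -3.0313 0.3594]
Step 3: x=[5.7950 13.6690 17.1030 24.2166] v=[-3.5078 5.5508 -2.5567 0.2569]
Step 4: x=[5.1523 14.5017 16.9238 24.2112] v=[-2.5708 3.3308 -0.7169 -0.0215]
Step 5: x=[4.9283 14.4685 17.3528 24.1254] v=[-0.8961 -0.1329 1.7158 -0.3434]
Max displacement = 2.5017

Answer: 2.5017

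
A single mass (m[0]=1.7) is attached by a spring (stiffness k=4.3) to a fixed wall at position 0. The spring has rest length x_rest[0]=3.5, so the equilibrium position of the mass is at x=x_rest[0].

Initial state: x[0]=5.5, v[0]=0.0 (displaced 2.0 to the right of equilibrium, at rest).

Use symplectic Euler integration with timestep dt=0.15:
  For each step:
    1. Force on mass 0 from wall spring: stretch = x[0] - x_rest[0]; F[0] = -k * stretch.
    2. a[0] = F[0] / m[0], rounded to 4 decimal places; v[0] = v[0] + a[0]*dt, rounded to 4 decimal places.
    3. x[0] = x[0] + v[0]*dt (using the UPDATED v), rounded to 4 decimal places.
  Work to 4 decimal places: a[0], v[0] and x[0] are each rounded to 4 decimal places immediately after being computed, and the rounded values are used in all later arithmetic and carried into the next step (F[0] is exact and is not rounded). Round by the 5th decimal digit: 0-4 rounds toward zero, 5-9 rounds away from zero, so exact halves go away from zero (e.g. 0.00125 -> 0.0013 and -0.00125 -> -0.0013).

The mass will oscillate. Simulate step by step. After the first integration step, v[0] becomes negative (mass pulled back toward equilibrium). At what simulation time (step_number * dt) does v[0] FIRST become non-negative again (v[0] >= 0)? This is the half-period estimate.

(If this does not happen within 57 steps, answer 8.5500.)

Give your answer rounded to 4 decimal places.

Step 0: x=[5.5000] v=[0.0000]
Step 1: x=[5.3862] v=[-0.7588]
Step 2: x=[5.1650] v=[-1.4745]
Step 3: x=[4.8491] v=[-2.1062]
Step 4: x=[4.4564] v=[-2.6181]
Step 5: x=[4.0093] v=[-2.9810]
Step 6: x=[3.5332] v=[-3.1742]
Step 7: x=[3.0552] v=[-3.1868]
Step 8: x=[2.6025] v=[-3.0180]
Step 9: x=[2.2009] v=[-2.6775]
Step 10: x=[1.8732] v=[-2.1846]
Step 11: x=[1.6381] v=[-1.5674]
Step 12: x=[1.5090] v=[-0.8610]
Step 13: x=[1.4932] v=[-0.1056]
Step 14: x=[1.5916] v=[0.6558]
First v>=0 after going negative at step 14, time=2.1000

Answer: 2.1000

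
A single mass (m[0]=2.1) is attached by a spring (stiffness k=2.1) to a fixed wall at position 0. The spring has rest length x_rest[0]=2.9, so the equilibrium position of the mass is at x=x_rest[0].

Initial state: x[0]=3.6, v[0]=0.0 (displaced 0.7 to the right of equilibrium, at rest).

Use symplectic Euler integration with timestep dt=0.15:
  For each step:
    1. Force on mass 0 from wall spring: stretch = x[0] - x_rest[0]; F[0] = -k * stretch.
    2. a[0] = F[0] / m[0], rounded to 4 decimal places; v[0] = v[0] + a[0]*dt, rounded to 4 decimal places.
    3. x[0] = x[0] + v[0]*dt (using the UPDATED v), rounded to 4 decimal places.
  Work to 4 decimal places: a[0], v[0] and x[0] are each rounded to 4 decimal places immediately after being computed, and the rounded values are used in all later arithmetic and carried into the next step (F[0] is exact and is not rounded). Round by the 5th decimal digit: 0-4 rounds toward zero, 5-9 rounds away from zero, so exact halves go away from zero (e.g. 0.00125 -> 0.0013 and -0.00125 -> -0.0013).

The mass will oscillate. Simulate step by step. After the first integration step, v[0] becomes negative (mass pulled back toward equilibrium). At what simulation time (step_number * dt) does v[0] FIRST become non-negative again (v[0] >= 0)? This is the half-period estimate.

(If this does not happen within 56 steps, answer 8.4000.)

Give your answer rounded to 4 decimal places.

Answer: 3.1500

Derivation:
Step 0: x=[3.6000] v=[0.0000]
Step 1: x=[3.5843] v=[-0.1050]
Step 2: x=[3.5532] v=[-0.2076]
Step 3: x=[3.5074] v=[-0.3056]
Step 4: x=[3.4479] v=[-0.3967]
Step 5: x=[3.3761] v=[-0.4789]
Step 6: x=[3.2936] v=[-0.5503]
Step 7: x=[3.2022] v=[-0.6093]
Step 8: x=[3.1040] v=[-0.6546]
Step 9: x=[3.0012] v=[-0.6852]
Step 10: x=[2.8961] v=[-0.7004]
Step 11: x=[2.7911] v=[-0.6998]
Step 12: x=[2.6886] v=[-0.6835]
Step 13: x=[2.5908] v=[-0.6518]
Step 14: x=[2.5000] v=[-0.6054]
Step 15: x=[2.4182] v=[-0.5454]
Step 16: x=[2.3472] v=[-0.4731]
Step 17: x=[2.2887] v=[-0.3902]
Step 18: x=[2.2439] v=[-0.2985]
Step 19: x=[2.2139] v=[-0.2001]
Step 20: x=[2.1993] v=[-0.0972]
Step 21: x=[2.2005] v=[0.0079]
First v>=0 after going negative at step 21, time=3.1500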